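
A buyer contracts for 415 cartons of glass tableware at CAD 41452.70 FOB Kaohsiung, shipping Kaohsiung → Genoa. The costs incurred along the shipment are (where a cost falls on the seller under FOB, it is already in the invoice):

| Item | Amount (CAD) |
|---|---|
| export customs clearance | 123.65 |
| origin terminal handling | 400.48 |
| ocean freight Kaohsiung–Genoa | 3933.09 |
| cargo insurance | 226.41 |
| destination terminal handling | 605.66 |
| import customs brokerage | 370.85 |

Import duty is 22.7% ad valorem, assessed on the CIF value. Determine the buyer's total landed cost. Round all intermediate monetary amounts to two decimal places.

FOB: the seller bears costs until goods are on board at the origin port; the buyer bears freight, insurance and all costs thereafter.
Already in the invoice (seller's account under FOB): export clearance, origin terminal — exclude.
CIF value = FOB price + freight + insurance = 41452.70 + 3933.09 + 226.41 = 45612.20
Import duty = 45612.20 × 22.7% = 10353.97
Buyer bears: freight 3933.09 + insurance 226.41 + destination terminal 605.66 + brokerage 370.85 + duty 10353.97 = 15489.98
Landed cost = invoice 41452.70 + 15489.98 = 56942.68

Total landed cost: CAD 56942.68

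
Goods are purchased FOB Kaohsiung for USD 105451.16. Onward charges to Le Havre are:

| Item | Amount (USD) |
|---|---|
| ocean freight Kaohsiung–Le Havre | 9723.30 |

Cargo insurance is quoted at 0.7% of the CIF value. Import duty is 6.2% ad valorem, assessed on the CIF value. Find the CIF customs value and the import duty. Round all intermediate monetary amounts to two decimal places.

CIF value: USD 115986.36; import duty: USD 7191.15

Let C be the CIF value. C = FOB price + freight + 0.7% × C
C − 0.7% × C = 105451.16 + 9723.30
0.993 × C = 115174.46
C = 115174.46 / 0.993 = 115986.36
Insurance premium = 0.7% × 115986.36 = 811.90
Import duty = 115986.36 × 6.2% = 7191.15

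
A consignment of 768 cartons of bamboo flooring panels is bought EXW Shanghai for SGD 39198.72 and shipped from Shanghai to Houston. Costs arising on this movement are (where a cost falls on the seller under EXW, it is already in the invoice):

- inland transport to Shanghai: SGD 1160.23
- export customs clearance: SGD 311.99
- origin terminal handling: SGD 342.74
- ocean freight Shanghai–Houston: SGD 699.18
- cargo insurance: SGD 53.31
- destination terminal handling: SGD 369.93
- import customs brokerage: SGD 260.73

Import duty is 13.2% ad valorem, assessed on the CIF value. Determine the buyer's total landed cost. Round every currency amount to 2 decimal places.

EXW: the seller makes goods available at their premises; the buyer bears all onward costs.
CIF value = EXW price + inland to port + export clearance + origin terminal + freight + insurance = 39198.72 + 1160.23 + 311.99 + 342.74 + 699.18 + 53.31 = 41766.17
Import duty = 41766.17 × 13.2% = 5513.13
Buyer bears: inland to port 1160.23 + export clearance 311.99 + origin terminal 342.74 + freight 699.18 + insurance 53.31 + destination terminal 369.93 + brokerage 260.73 + duty 5513.13 = 8711.24
Landed cost = invoice 39198.72 + 8711.24 = 47909.96

Total landed cost: SGD 47909.96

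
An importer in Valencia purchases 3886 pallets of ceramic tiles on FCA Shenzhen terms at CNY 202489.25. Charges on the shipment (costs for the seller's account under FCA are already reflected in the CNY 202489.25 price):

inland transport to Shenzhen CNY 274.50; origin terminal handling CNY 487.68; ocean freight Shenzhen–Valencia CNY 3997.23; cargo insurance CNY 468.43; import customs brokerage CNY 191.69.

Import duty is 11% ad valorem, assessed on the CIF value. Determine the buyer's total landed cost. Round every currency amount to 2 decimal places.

FCA: the seller delivers export-cleared goods to the carrier; the buyer bears costs from that point.
Already in the invoice (seller's account under FCA): inland to port — exclude.
CIF value = FCA price + origin terminal + freight + insurance = 202489.25 + 487.68 + 3997.23 + 468.43 = 207442.59
Import duty = 207442.59 × 11% = 22818.68
Buyer bears: origin terminal 487.68 + freight 3997.23 + insurance 468.43 + brokerage 191.69 + duty 22818.68 = 27963.71
Landed cost = invoice 202489.25 + 27963.71 = 230452.96

Total landed cost: CNY 230452.96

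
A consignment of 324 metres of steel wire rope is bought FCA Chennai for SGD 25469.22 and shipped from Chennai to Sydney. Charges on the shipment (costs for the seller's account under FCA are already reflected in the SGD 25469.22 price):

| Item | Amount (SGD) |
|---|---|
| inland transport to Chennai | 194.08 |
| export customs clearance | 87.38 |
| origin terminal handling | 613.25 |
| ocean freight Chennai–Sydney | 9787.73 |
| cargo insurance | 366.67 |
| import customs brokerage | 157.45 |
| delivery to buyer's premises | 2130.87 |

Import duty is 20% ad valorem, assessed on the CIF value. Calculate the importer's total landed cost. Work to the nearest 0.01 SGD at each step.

Total landed cost: SGD 45772.56

FCA: the seller delivers export-cleared goods to the carrier; the buyer bears costs from that point.
Already in the invoice (seller's account under FCA): inland to port, export clearance — exclude.
CIF value = FCA price + origin terminal + freight + insurance = 25469.22 + 613.25 + 9787.73 + 366.67 = 36236.87
Import duty = 36236.87 × 20% = 7247.37
Buyer bears: origin terminal 613.25 + freight 9787.73 + insurance 366.67 + brokerage 157.45 + delivery 2130.87 + duty 7247.37 = 20303.34
Landed cost = invoice 25469.22 + 20303.34 = 45772.56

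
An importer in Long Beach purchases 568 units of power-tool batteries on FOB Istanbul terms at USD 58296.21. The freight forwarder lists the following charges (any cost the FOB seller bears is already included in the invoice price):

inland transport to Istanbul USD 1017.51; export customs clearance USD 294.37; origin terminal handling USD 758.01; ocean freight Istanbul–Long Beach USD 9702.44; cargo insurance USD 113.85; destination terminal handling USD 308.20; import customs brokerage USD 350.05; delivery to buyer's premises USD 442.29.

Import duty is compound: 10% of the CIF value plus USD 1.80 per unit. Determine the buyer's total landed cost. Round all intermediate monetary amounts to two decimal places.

Total landed cost: USD 77046.69

FOB: the seller bears costs until goods are on board at the origin port; the buyer bears freight, insurance and all costs thereafter.
Already in the invoice (seller's account under FOB): inland to port, export clearance, origin terminal — exclude.
CIF value = FOB price + freight + insurance = 58296.21 + 9702.44 + 113.85 = 68112.50
Ad valorem component: 68112.50 × 10% = 6811.25
Specific component: 568 × 1.80 = 1022.40
Import duty = 6811.25 + 1022.40 = 7833.65
Buyer bears: freight 9702.44 + insurance 113.85 + destination terminal 308.20 + brokerage 350.05 + delivery 442.29 + duty 7833.65 = 18750.48
Landed cost = invoice 58296.21 + 18750.48 = 77046.69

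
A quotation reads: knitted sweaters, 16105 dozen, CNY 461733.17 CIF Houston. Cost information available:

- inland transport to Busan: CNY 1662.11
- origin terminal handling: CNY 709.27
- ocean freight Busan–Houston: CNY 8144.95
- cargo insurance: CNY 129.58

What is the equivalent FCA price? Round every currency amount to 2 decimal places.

FCA price: CNY 452749.37

Not relevant to the conversion: inland to port — on the seller under both CIF and FCA; already in the CIF price and stays in the FCA price.
From CIF to FCA, the seller no longer bears: origin terminal, freight, insurance.
FCA price = 461733.17 − 709.27 − 8144.95 − 129.58 = 452749.37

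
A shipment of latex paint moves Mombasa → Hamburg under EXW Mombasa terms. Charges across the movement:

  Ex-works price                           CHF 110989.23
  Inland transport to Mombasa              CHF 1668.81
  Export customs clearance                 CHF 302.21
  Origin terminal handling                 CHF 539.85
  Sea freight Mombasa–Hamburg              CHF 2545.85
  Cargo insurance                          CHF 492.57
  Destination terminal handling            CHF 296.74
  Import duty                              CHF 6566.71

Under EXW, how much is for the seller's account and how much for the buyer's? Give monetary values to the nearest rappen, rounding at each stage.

Seller: CHF 110989.23; buyer: CHF 12412.74

EXW: the seller makes goods available at their premises; the buyer bears all onward costs.
Seller's account: goods 110989.23 = 110989.23
Buyer's account: inland to port 1668.81 + export clearance 302.21 + origin terminal 539.85 + freight 2545.85 + insurance 492.57 + destination terminal 296.74 + duty 6566.71 = 12412.74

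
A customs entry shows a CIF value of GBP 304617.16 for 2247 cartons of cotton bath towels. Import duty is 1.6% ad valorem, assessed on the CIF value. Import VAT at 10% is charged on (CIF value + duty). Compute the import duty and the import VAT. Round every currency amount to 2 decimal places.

Import duty = 304617.16 × 1.6% = 4873.87
VAT base = CIF + duty = 304617.16 + 4873.87 = 309491.03
Import VAT = 309491.03 × 10% = 30949.10

Import duty: GBP 4873.87; import VAT: GBP 30949.10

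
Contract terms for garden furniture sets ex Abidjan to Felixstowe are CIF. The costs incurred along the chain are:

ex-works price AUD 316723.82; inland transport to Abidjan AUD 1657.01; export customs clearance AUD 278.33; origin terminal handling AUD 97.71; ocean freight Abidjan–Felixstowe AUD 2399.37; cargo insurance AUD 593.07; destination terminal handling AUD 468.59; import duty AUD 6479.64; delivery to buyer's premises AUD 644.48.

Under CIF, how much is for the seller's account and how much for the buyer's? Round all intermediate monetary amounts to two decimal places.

CIF: the seller pays costs through ocean freight and marine insurance to the destination port.
Seller's account: goods 316723.82 + inland to port 1657.01 + export clearance 278.33 + origin terminal 97.71 + freight 2399.37 + insurance 593.07 = 321749.31
Buyer's account: destination terminal 468.59 + duty 6479.64 + delivery 644.48 = 7592.71

Seller: AUD 321749.31; buyer: AUD 7592.71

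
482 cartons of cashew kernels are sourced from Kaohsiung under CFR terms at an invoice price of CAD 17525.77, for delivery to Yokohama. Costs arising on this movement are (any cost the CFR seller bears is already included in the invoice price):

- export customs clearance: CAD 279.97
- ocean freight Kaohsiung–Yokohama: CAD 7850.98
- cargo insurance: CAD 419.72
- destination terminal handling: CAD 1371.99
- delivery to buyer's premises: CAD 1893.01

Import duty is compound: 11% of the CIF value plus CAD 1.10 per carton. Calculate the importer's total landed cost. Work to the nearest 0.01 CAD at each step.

CFR: the seller pays costs through ocean freight to the destination port, but not insurance.
Already in the invoice (seller's account under CFR): export clearance, freight — exclude.
CIF value = CFR price + insurance = 17525.77 + 419.72 = 17945.49
Ad valorem component: 17945.49 × 11% = 1974.00
Specific component: 482 × 1.10 = 530.20
Import duty = 1974.00 + 530.20 = 2504.20
Buyer bears: insurance 419.72 + destination terminal 1371.99 + delivery 1893.01 + duty 2504.20 = 6188.92
Landed cost = invoice 17525.77 + 6188.92 = 23714.69

Total landed cost: CAD 23714.69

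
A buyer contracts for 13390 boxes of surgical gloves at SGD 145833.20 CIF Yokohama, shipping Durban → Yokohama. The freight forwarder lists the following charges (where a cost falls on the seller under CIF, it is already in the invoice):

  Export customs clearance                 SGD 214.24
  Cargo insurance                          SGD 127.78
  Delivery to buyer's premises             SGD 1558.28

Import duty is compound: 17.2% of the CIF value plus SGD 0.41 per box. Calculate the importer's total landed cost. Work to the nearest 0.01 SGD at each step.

CIF: the seller pays costs through ocean freight and marine insurance to the destination port.
Already in the invoice (seller's account under CIF): export clearance, insurance — exclude.
The CIF price already equals the CIF value: 145833.20
Ad valorem component: 145833.20 × 17.2% = 25083.31
Specific component: 13390 × 0.41 = 5489.90
Import duty = 25083.31 + 5489.90 = 30573.21
Buyer bears: delivery 1558.28 + duty 30573.21 = 32131.49
Landed cost = invoice 145833.20 + 32131.49 = 177964.69

Total landed cost: SGD 177964.69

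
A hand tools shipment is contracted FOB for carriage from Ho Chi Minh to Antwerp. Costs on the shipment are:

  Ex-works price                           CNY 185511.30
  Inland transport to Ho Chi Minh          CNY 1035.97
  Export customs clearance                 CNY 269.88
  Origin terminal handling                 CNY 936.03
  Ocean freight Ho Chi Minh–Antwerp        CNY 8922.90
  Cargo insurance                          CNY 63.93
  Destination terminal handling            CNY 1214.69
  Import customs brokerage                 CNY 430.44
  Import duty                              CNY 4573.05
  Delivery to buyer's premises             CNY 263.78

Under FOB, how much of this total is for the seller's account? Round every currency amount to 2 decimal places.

FOB: the seller bears costs until goods are on board at the origin port; the buyer bears freight, insurance and all costs thereafter.
Seller's account: goods 185511.30 + inland to port 1035.97 + export clearance 269.88 + origin terminal 936.03 = 187753.18
Buyer's account: freight 8922.90 + insurance 63.93 + destination terminal 1214.69 + brokerage 430.44 + duty 4573.05 + delivery 263.78 = 15468.79

Seller's account: CNY 187753.18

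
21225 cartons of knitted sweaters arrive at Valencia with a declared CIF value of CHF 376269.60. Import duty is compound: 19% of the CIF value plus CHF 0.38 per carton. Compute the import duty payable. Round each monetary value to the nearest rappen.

Ad valorem component: 376269.60 × 19% = 71491.22
Specific component: 21225 × 0.38 = 8065.50
Import duty = 71491.22 + 8065.50 = 79556.72

Import duty: CHF 79556.72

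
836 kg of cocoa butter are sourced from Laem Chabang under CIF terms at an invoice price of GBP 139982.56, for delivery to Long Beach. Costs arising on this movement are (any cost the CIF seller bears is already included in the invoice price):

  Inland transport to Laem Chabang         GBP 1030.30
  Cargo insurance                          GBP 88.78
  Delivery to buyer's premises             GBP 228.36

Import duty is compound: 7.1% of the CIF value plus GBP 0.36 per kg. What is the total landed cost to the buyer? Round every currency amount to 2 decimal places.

Total landed cost: GBP 150450.64

CIF: the seller pays costs through ocean freight and marine insurance to the destination port.
Already in the invoice (seller's account under CIF): inland to port, insurance — exclude.
The CIF price already equals the CIF value: 139982.56
Ad valorem component: 139982.56 × 7.1% = 9938.76
Specific component: 836 × 0.36 = 300.96
Import duty = 9938.76 + 300.96 = 10239.72
Buyer bears: delivery 228.36 + duty 10239.72 = 10468.08
Landed cost = invoice 139982.56 + 10468.08 = 150450.64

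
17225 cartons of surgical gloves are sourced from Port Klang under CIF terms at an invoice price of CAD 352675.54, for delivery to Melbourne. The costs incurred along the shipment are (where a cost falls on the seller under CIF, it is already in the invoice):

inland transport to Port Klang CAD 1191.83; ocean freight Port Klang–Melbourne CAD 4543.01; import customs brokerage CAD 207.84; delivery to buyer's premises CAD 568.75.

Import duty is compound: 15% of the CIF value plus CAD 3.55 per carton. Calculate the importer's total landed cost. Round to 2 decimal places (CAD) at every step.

Total landed cost: CAD 467502.21

CIF: the seller pays costs through ocean freight and marine insurance to the destination port.
Already in the invoice (seller's account under CIF): inland to port, freight — exclude.
The CIF price already equals the CIF value: 352675.54
Ad valorem component: 352675.54 × 15% = 52901.33
Specific component: 17225 × 3.55 = 61148.75
Import duty = 52901.33 + 61148.75 = 114050.08
Buyer bears: brokerage 207.84 + delivery 568.75 + duty 114050.08 = 114826.67
Landed cost = invoice 352675.54 + 114826.67 = 467502.21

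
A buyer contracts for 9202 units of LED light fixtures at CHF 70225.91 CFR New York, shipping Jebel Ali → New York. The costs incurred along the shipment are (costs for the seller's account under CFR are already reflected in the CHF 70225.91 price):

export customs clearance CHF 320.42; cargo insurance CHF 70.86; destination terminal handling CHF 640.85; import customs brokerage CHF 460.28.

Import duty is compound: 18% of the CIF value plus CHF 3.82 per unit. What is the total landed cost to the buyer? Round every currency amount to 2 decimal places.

Total landed cost: CHF 119202.96

CFR: the seller pays costs through ocean freight to the destination port, but not insurance.
Already in the invoice (seller's account under CFR): export clearance — exclude.
CIF value = CFR price + insurance = 70225.91 + 70.86 = 70296.77
Ad valorem component: 70296.77 × 18% = 12653.42
Specific component: 9202 × 3.82 = 35151.64
Import duty = 12653.42 + 35151.64 = 47805.06
Buyer bears: insurance 70.86 + destination terminal 640.85 + brokerage 460.28 + duty 47805.06 = 48977.05
Landed cost = invoice 70225.91 + 48977.05 = 119202.96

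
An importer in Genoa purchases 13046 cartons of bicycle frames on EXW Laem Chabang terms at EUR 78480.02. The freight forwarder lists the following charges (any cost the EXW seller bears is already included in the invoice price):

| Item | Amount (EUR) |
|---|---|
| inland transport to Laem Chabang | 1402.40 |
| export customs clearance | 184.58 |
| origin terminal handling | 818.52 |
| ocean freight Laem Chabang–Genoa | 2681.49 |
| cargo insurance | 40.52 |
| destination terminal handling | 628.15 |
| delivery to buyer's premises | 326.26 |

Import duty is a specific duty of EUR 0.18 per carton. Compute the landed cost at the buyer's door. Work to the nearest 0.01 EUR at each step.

EXW: the seller makes goods available at their premises; the buyer bears all onward costs.
CIF value = EXW price + inland to port + export clearance + origin terminal + freight + insurance = 78480.02 + 1402.40 + 184.58 + 818.52 + 2681.49 + 40.52 = 83607.53
Import duty = 13046 × 0.18 = 2348.28
Buyer bears: inland to port 1402.40 + export clearance 184.58 + origin terminal 818.52 + freight 2681.49 + insurance 40.52 + destination terminal 628.15 + delivery 326.26 + duty 2348.28 = 8430.20
Landed cost = invoice 78480.02 + 8430.20 = 86910.22

Total landed cost: EUR 86910.22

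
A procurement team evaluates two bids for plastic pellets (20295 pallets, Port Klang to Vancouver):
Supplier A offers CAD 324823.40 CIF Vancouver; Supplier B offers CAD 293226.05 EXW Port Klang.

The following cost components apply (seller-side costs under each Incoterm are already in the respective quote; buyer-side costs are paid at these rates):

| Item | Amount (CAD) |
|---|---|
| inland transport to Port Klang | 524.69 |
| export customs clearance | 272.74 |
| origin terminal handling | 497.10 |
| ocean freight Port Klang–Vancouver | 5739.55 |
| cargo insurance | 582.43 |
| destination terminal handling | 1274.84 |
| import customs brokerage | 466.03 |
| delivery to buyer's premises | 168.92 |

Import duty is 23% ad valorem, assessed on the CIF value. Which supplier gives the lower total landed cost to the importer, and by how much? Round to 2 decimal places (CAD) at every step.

Supplier A (CIF):
The CIF price already equals the CIF value: 324823.40
Import duty = 324823.40 × 23% = 74709.38
Buyer bears (A): 1274.84 + 466.03 + 168.92 = 1909.79
Landed cost (A) = invoice 324823.40 + 1909.79 + duty 74709.38 = 401442.57
Supplier B (EXW):
CIF value = EXW price + inland to port + export clearance + origin terminal + freight + insurance = 293226.05 + 524.69 + 272.74 + 497.10 + 5739.55 + 582.43 = 300842.56
Import duty = 300842.56 × 23% = 69193.79
Buyer bears (B): 524.69 + 272.74 + 497.10 + 5739.55 + 582.43 + 1274.84 + 466.03 + 168.92 = 9526.30
Landed cost (B) = invoice 293226.05 + 9526.30 + duty 69193.79 = 371946.14
Difference = |401442.57 − 371946.14| = 29496.43

Supplier B is cheaper by CAD 29496.43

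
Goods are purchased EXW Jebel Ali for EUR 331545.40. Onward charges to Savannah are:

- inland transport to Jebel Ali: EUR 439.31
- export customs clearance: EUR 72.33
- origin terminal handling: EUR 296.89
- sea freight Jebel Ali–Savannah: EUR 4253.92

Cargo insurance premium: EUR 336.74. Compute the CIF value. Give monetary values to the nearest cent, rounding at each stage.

CIF = EXW price + pre-shipment costs + freight + insurance
CIF = 331545.40 + 439.31 + 72.33 + 296.89 + 4253.92 + 336.74 = 336944.59

CIF value: EUR 336944.59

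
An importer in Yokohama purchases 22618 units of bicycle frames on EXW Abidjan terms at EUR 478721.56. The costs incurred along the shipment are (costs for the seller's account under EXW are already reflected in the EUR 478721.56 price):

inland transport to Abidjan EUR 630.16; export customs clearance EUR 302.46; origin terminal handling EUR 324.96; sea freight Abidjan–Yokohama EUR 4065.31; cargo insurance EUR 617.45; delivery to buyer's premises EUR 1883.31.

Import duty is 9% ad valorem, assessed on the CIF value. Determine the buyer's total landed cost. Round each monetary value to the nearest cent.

Total landed cost: EUR 530164.78

EXW: the seller makes goods available at their premises; the buyer bears all onward costs.
CIF value = EXW price + inland to port + export clearance + origin terminal + freight + insurance = 478721.56 + 630.16 + 302.46 + 324.96 + 4065.31 + 617.45 = 484661.90
Import duty = 484661.90 × 9% = 43619.57
Buyer bears: inland to port 630.16 + export clearance 302.46 + origin terminal 324.96 + freight 4065.31 + insurance 617.45 + delivery 1883.31 + duty 43619.57 = 51443.22
Landed cost = invoice 478721.56 + 51443.22 = 530164.78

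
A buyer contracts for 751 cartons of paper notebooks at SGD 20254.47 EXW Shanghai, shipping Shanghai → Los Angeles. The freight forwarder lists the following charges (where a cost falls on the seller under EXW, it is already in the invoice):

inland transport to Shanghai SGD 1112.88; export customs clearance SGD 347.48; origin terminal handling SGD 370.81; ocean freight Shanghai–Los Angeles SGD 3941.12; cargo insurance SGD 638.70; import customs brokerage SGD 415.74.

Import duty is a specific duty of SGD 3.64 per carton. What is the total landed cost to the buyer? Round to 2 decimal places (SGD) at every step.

EXW: the seller makes goods available at their premises; the buyer bears all onward costs.
CIF value = EXW price + inland to port + export clearance + origin terminal + freight + insurance = 20254.47 + 1112.88 + 347.48 + 370.81 + 3941.12 + 638.70 = 26665.46
Import duty = 751 × 3.64 = 2733.64
Buyer bears: inland to port 1112.88 + export clearance 347.48 + origin terminal 370.81 + freight 3941.12 + insurance 638.70 + brokerage 415.74 + duty 2733.64 = 9560.37
Landed cost = invoice 20254.47 + 9560.37 = 29814.84

Total landed cost: SGD 29814.84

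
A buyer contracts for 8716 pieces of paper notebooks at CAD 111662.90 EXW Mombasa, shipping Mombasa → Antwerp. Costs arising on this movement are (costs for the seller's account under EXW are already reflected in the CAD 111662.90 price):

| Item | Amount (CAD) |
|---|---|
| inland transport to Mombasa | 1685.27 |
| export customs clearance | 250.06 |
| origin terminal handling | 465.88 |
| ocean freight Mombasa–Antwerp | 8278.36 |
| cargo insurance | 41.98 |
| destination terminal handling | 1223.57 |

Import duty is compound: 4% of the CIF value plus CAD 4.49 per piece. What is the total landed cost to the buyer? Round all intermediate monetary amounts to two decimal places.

EXW: the seller makes goods available at their premises; the buyer bears all onward costs.
CIF value = EXW price + inland to port + export clearance + origin terminal + freight + insurance = 111662.90 + 1685.27 + 250.06 + 465.88 + 8278.36 + 41.98 = 122384.45
Ad valorem component: 122384.45 × 4% = 4895.38
Specific component: 8716 × 4.49 = 39134.84
Import duty = 4895.38 + 39134.84 = 44030.22
Buyer bears: inland to port 1685.27 + export clearance 250.06 + origin terminal 465.88 + freight 8278.36 + insurance 41.98 + destination terminal 1223.57 + duty 44030.22 = 55975.34
Landed cost = invoice 111662.90 + 55975.34 = 167638.24

Total landed cost: CAD 167638.24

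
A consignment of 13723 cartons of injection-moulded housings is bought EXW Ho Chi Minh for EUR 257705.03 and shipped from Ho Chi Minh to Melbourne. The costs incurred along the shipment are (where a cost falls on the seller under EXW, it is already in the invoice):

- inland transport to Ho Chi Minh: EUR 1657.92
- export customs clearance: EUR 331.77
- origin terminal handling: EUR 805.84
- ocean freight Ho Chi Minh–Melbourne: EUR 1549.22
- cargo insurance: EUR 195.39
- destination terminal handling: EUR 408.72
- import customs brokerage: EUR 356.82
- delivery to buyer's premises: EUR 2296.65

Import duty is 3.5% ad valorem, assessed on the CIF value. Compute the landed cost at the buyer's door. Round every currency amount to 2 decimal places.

Total landed cost: EUR 274485.94

EXW: the seller makes goods available at their premises; the buyer bears all onward costs.
CIF value = EXW price + inland to port + export clearance + origin terminal + freight + insurance = 257705.03 + 1657.92 + 331.77 + 805.84 + 1549.22 + 195.39 = 262245.17
Import duty = 262245.17 × 3.5% = 9178.58
Buyer bears: inland to port 1657.92 + export clearance 331.77 + origin terminal 805.84 + freight 1549.22 + insurance 195.39 + destination terminal 408.72 + brokerage 356.82 + delivery 2296.65 + duty 9178.58 = 16780.91
Landed cost = invoice 257705.03 + 16780.91 = 274485.94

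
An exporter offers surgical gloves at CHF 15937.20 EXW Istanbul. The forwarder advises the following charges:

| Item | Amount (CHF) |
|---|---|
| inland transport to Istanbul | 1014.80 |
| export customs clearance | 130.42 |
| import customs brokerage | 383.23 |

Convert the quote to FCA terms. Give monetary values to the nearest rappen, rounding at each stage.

Not relevant to the conversion: brokerage — on the buyer under both terms; not part of either seller's price.
From EXW to FCA, the seller additionally bears: inland to port, export clearance.
FCA price = 15937.20 + 1014.80 + 130.42 = 17082.42

FCA price: CHF 17082.42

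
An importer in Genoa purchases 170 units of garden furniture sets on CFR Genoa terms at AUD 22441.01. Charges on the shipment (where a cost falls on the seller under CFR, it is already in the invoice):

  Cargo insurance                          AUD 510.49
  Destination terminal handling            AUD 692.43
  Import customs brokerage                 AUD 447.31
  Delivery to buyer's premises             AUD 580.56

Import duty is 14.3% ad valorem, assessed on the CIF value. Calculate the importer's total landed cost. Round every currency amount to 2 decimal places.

Total landed cost: AUD 27953.86

CFR: the seller pays costs through ocean freight to the destination port, but not insurance.
CIF value = CFR price + insurance = 22441.01 + 510.49 = 22951.50
Import duty = 22951.50 × 14.3% = 3282.06
Buyer bears: insurance 510.49 + destination terminal 692.43 + brokerage 447.31 + delivery 580.56 + duty 3282.06 = 5512.85
Landed cost = invoice 22441.01 + 5512.85 = 27953.86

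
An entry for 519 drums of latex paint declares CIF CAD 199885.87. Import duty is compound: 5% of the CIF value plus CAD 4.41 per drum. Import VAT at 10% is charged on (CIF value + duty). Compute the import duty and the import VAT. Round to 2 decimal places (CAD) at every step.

Ad valorem component: 199885.87 × 5% = 9994.29
Specific component: 519 × 4.41 = 2288.79
Import duty = 9994.29 + 2288.79 = 12283.08
VAT base = CIF + duty = 199885.87 + 12283.08 = 212168.95
Import VAT = 212168.95 × 10% = 21216.90

Import duty: CAD 12283.08; import VAT: CAD 21216.90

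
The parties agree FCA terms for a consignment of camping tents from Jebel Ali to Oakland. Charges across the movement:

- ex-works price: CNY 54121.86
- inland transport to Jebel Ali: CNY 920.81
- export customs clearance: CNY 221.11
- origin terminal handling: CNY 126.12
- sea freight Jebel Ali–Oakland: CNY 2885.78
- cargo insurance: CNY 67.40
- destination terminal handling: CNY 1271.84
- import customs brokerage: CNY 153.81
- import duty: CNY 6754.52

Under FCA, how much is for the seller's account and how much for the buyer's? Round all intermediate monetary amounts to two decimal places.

Seller: CNY 55263.78; buyer: CNY 11259.47

FCA: the seller delivers export-cleared goods to the carrier; the buyer bears costs from that point.
Seller's account: goods 54121.86 + inland to port 920.81 + export clearance 221.11 = 55263.78
Buyer's account: origin terminal 126.12 + freight 2885.78 + insurance 67.40 + destination terminal 1271.84 + brokerage 153.81 + duty 6754.52 = 11259.47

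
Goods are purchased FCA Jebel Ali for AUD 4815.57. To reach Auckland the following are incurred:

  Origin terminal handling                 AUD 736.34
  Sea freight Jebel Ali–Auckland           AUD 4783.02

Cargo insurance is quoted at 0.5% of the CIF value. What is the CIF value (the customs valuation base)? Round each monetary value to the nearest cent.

Let C be the CIF value. C = FCA price + pre-shipment costs + freight + 0.5% × C
C − 0.5% × C = 4815.57 + 736.34 + 4783.02
0.995 × C = 10334.93
C = 10334.93 / 0.995 = 10386.86
Insurance premium = 0.5% × 10386.86 = 51.93

CIF value: AUD 10386.86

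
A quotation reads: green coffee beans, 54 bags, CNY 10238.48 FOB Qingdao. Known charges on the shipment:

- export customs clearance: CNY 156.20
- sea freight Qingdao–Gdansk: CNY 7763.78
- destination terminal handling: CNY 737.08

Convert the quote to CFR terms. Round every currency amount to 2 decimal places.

CFR price: CNY 18002.26

Not relevant to the conversion: export clearance — on the seller under both FOB and CFR; already in the FOB price and stays in the CFR price. destination terminal — on the buyer under both terms; not part of either seller's price.
From FOB to CFR, the seller additionally bears: freight.
CFR price = 10238.48 + 7763.78 = 18002.26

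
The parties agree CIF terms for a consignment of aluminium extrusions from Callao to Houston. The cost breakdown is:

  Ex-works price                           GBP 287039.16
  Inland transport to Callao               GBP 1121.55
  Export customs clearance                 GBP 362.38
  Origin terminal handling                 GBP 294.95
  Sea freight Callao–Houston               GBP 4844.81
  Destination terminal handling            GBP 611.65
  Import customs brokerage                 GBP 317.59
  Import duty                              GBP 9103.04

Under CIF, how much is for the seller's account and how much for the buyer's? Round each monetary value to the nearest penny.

Seller: GBP 293662.85; buyer: GBP 10032.28

CIF: the seller pays costs through ocean freight and marine insurance to the destination port.
Seller's account: goods 287039.16 + inland to port 1121.55 + export clearance 362.38 + origin terminal 294.95 + freight 4844.81 = 293662.85
Buyer's account: destination terminal 611.65 + brokerage 317.59 + duty 9103.04 = 10032.28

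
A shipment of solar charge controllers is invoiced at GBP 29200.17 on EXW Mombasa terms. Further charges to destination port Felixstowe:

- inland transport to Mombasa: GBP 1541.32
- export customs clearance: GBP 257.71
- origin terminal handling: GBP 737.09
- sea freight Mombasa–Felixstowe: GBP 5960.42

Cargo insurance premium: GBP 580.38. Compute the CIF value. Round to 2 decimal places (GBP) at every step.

CIF = EXW price + pre-shipment costs + freight + insurance
CIF = 29200.17 + 1541.32 + 257.71 + 737.09 + 5960.42 + 580.38 = 38277.09

CIF value: GBP 38277.09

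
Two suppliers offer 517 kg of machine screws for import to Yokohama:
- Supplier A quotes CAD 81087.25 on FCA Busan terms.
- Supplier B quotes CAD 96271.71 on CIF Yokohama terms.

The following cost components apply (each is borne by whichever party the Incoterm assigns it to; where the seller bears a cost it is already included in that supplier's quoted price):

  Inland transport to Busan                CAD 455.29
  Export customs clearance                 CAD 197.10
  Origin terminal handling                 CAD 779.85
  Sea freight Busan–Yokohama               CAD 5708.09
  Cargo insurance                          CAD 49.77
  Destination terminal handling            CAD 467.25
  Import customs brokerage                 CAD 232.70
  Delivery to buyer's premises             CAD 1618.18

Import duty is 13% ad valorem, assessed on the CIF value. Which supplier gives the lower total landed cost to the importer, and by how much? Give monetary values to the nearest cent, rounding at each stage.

Supplier A is cheaper by CAD 9770.83

Supplier A (FCA):
CIF value = FCA price + origin terminal + freight + insurance = 81087.25 + 779.85 + 5708.09 + 49.77 = 87624.96
Import duty = 87624.96 × 13% = 11391.24
Buyer bears (A): 779.85 + 5708.09 + 49.77 + 467.25 + 232.70 + 1618.18 = 8855.84
Landed cost (A) = invoice 81087.25 + 8855.84 + duty 11391.24 = 101334.33
Supplier B (CIF):
The CIF price already equals the CIF value: 96271.71
Import duty = 96271.71 × 13% = 12515.32
Buyer bears (B): 467.25 + 232.70 + 1618.18 = 2318.13
Landed cost (B) = invoice 96271.71 + 2318.13 + duty 12515.32 = 111105.16
Difference = |101334.33 − 111105.16| = 9770.83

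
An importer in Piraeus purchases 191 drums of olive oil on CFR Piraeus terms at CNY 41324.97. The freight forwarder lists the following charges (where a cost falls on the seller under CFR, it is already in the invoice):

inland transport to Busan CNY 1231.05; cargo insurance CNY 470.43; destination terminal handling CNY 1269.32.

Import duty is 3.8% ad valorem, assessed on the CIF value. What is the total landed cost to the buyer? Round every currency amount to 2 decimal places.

Total landed cost: CNY 44652.95

CFR: the seller pays costs through ocean freight to the destination port, but not insurance.
Already in the invoice (seller's account under CFR): inland to port — exclude.
CIF value = CFR price + insurance = 41324.97 + 470.43 = 41795.40
Import duty = 41795.40 × 3.8% = 1588.23
Buyer bears: insurance 470.43 + destination terminal 1269.32 + duty 1588.23 = 3327.98
Landed cost = invoice 41324.97 + 3327.98 = 44652.95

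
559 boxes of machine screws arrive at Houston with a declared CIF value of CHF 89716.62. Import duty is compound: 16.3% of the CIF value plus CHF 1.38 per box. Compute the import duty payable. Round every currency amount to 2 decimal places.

Ad valorem component: 89716.62 × 16.3% = 14623.81
Specific component: 559 × 1.38 = 771.42
Import duty = 14623.81 + 771.42 = 15395.23

Import duty: CHF 15395.23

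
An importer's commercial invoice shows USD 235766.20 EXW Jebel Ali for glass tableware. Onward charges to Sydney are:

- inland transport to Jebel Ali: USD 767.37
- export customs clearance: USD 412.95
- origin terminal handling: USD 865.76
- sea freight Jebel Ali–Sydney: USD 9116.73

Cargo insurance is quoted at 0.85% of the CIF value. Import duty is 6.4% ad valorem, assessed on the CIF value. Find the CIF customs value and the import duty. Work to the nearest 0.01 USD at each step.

CIF value: USD 249045.90; import duty: USD 15938.94

Let C be the CIF value. C = EXW price + pre-shipment costs + freight + 0.85% × C
C − 0.85% × C = 235766.20 + 767.37 + 412.95 + 865.76 + 9116.73
0.9915 × C = 246929.01
C = 246929.01 / 0.9915 = 249045.90
Insurance premium = 0.85% × 249045.90 = 2116.89
Import duty = 249045.90 × 6.4% = 15938.94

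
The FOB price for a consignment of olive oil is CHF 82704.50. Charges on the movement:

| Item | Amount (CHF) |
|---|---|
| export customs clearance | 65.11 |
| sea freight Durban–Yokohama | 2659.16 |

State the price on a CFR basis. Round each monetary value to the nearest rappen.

CFR price: CHF 85363.66

Not relevant to the conversion: export clearance — on the seller under both FOB and CFR; already in the FOB price and stays in the CFR price.
From FOB to CFR, the seller additionally bears: freight.
CFR price = 82704.50 + 2659.16 = 85363.66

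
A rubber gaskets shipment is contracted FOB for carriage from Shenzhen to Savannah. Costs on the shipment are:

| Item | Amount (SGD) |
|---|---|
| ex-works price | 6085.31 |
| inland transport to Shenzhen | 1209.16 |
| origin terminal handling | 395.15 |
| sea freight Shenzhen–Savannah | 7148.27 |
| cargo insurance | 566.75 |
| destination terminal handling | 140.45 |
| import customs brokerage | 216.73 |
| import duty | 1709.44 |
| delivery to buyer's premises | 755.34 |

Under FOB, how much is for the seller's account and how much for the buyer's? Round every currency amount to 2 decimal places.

Seller: SGD 7689.62; buyer: SGD 10536.98

FOB: the seller bears costs until goods are on board at the origin port; the buyer bears freight, insurance and all costs thereafter.
Seller's account: goods 6085.31 + inland to port 1209.16 + origin terminal 395.15 = 7689.62
Buyer's account: freight 7148.27 + insurance 566.75 + destination terminal 140.45 + brokerage 216.73 + duty 1709.44 + delivery 755.34 = 10536.98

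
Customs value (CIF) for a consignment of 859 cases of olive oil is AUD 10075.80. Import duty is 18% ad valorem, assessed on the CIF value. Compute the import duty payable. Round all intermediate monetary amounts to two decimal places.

Import duty = 10075.80 × 18% = 1813.64

Import duty: AUD 1813.64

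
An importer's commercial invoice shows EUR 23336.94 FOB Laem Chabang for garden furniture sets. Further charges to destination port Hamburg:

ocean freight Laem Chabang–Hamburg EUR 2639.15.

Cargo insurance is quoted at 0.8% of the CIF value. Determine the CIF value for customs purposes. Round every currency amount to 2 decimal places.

CIF value: EUR 26185.57

Let C be the CIF value. C = FOB price + freight + 0.8% × C
C − 0.8% × C = 23336.94 + 2639.15
0.992 × C = 25976.09
C = 25976.09 / 0.992 = 26185.57
Insurance premium = 0.8% × 26185.57 = 209.48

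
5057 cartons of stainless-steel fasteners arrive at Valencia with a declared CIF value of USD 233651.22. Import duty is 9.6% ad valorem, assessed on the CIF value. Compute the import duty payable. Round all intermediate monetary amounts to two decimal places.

Import duty: USD 22430.52

Import duty = 233651.22 × 9.6% = 22430.52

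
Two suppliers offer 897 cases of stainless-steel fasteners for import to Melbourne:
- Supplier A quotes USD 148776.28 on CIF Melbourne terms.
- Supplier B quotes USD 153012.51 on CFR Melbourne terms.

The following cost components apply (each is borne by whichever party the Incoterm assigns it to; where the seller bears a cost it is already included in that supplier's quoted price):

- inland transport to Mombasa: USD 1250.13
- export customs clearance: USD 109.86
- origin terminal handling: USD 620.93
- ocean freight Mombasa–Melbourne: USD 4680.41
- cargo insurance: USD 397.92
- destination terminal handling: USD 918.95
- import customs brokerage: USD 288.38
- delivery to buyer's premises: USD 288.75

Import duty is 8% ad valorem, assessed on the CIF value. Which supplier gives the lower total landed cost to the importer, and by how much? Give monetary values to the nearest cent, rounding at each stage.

Supplier A (CIF):
The CIF price already equals the CIF value: 148776.28
Import duty = 148776.28 × 8% = 11902.10
Buyer bears (A): 918.95 + 288.38 + 288.75 = 1496.08
Landed cost (A) = invoice 148776.28 + 1496.08 + duty 11902.10 = 162174.46
Supplier B (CFR):
CIF value = CFR price + insurance = 153012.51 + 397.92 = 153410.43
Import duty = 153410.43 × 8% = 12272.83
Buyer bears (B): 397.92 + 918.95 + 288.38 + 288.75 = 1894.00
Landed cost (B) = invoice 153012.51 + 1894.00 + duty 12272.83 = 167179.34
Difference = |162174.46 − 167179.34| = 5004.88

Supplier A is cheaper by USD 5004.88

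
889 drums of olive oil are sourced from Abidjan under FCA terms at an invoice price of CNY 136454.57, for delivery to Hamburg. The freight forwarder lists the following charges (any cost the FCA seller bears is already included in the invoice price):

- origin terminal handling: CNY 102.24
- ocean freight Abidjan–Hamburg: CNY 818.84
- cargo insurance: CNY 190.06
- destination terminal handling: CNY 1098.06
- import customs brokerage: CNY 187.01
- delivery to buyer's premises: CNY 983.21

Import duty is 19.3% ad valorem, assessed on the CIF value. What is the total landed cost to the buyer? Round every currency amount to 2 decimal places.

FCA: the seller delivers export-cleared goods to the carrier; the buyer bears costs from that point.
CIF value = FCA price + origin terminal + freight + insurance = 136454.57 + 102.24 + 818.84 + 190.06 = 137565.71
Import duty = 137565.71 × 19.3% = 26550.18
Buyer bears: origin terminal 102.24 + freight 818.84 + insurance 190.06 + destination terminal 1098.06 + brokerage 187.01 + delivery 983.21 + duty 26550.18 = 29929.60
Landed cost = invoice 136454.57 + 29929.60 = 166384.17

Total landed cost: CNY 166384.17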